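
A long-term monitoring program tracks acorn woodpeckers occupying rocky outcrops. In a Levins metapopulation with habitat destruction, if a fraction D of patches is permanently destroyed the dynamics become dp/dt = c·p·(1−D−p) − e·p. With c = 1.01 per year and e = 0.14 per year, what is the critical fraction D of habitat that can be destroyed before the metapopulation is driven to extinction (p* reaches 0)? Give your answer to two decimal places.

0.86

The nontrivial equilibrium is p* = (1−D) − e/c; extinction occurs when this hits zero.
So D_crit = 1 − e/c = 1 − 0.14/1.01 = 1 − 0.1386 = 0.8614.
This equals the undisturbed p*, a classic result of Lande's extension.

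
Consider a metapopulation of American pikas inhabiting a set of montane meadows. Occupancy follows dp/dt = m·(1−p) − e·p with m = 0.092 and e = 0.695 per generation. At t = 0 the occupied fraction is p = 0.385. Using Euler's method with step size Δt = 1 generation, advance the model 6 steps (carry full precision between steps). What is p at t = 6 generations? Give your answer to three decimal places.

0.117

Update rule: p ← p + [m·(1−p) − e·p]·Δt with Δt = 1.
step 1: Δp = -0.21100, p = 0.17400
step 2: Δp = -0.04494, p = 0.12906
step 3: Δp = -0.00957, p = 0.11949
step 4: Δp = -0.00204, p = 0.11745
step 5: Δp = -0.00043, p = 0.11702
step 6: Δp = -0.00009, p = 0.11692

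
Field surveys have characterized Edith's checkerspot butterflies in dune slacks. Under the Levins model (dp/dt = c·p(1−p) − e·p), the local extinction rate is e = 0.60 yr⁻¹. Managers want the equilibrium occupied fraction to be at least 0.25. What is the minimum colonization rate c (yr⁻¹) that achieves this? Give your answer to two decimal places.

p* = 1 − e/c ≥ 0.25 requires e/c ≤ 0.7500, i.e. c ≥ e/0.7500.
c_min = 0.60/0.7500 = 0.8000.

0.80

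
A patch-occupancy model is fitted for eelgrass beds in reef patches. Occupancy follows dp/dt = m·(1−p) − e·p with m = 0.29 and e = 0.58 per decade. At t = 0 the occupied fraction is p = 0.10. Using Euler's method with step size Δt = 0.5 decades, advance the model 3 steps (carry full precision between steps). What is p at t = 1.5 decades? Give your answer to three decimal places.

0.291

Update rule: p ← p + [m·(1−p) − e·p]·Δt with Δt = 0.5.
t = 0.5: p = 0.10000 + (+0.10150) = 0.20150
t = 1: p = 0.20150 + (+0.05735) = 0.25885
t = 1.5: p = 0.25885 + (+0.03240) = 0.29125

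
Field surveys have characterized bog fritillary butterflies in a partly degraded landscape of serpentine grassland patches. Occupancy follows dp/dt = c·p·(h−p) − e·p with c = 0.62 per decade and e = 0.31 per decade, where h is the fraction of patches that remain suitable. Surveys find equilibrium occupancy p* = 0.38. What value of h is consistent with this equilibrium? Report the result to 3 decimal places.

At equilibrium c(h−p*) = e, so h = p* + e/c.
h = 0.38 + 0.31/0.62 = 0.38 + 0.5000 = 0.8800.

0.880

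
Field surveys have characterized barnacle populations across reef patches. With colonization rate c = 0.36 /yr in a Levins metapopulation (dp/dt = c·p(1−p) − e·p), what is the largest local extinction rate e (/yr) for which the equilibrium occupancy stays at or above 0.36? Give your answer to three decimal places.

0.230

1 − e/c ≥ 0.36 ⇒ e ≤ c(1 − 0.36) = 0.36 × 0.6400.
e_max = 0.2304.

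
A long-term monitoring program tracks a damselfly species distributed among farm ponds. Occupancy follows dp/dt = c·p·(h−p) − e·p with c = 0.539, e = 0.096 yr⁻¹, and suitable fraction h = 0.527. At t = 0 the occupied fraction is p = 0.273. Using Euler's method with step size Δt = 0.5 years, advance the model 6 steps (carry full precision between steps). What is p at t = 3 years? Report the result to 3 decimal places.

Update rule: p ← p + [c·p·(h−p) − e·p]·Δt with Δt = 0.5.
p: 0.27300 → 0.27858  (Δp = +0.00558)
p: 0.27858 → 0.28386  (Δp = +0.00528)
p: 0.28386 → 0.28884  (Δp = +0.00497)
p: 0.28884 → 0.29351  (Δp = +0.00467)
p: 0.29351 → 0.29789  (Δp = +0.00438)
p: 0.29789 → 0.30199  (Δp = +0.00409)

0.302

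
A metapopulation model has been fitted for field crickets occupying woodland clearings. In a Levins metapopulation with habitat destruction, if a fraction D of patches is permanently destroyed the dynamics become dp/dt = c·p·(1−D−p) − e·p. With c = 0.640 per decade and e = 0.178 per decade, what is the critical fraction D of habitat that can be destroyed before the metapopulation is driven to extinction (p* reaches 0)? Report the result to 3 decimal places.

The nontrivial equilibrium is p* = (1−D) − e/c; extinction occurs when this hits zero.
So D_crit = 1 − e/c = 1 − 0.178/0.640 = 1 − 0.2781 = 0.7219.
Note this equals the original equilibrium occupancy — the Levins extinction-debt result.

0.722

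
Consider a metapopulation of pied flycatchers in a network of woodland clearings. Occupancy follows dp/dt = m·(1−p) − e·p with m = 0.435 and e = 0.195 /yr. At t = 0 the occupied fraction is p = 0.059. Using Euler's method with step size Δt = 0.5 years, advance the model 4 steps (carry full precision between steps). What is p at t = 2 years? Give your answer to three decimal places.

Update rule: p ← p + [m·(1−p) − e·p]·Δt with Δt = 0.5.
step 1: Δp = +0.19892, p = 0.25792
step 2: Δp = +0.13626, p = 0.39417
step 3: Δp = +0.09334, p = 0.48751
step 4: Δp = +0.06394, p = 0.55144

0.551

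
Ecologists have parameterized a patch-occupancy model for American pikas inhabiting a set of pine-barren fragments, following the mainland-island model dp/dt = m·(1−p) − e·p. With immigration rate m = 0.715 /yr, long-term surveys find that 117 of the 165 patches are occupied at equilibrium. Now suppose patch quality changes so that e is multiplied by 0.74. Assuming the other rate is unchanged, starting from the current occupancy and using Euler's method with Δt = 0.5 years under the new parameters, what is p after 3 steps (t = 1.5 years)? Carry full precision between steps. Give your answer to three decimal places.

0.758

Observed p* = 117/165 = 0.70909.
Balance m(1−p*) = e·p* gives e = m(1−p*)/p* = 0.715×0.29091/0.70909 = 0.29333.
Starting from p₀ = 0.70909; update p ← p + (dp/dt)·Δt with the new parameters.
  1  |  dp/dt·Δt = +0.027040  |  p_1 = 0.736131
  2  |  dp/dt·Δt = +0.014438  |  p_2 = 0.750569
  3  |  dp/dt·Δt = +0.007710  |  p_3 = 0.758279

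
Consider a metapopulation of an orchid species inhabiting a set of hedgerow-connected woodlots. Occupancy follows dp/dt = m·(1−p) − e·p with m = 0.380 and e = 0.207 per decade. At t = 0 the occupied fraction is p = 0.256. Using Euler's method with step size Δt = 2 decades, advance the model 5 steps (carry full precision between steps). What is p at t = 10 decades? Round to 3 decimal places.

Update rule: p ← p + [m·(1−p) − e·p]·Δt with Δt = 2.
p: 0.25600 → 0.71546  (Δp = +0.45946)
p: 0.71546 → 0.63551  (Δp = -0.07995)
p: 0.63551 → 0.64942  (Δp = +0.01391)
p: 0.64942 → 0.64700  (Δp = -0.00242)
p: 0.64700 → 0.64742  (Δp = +0.00042)

0.647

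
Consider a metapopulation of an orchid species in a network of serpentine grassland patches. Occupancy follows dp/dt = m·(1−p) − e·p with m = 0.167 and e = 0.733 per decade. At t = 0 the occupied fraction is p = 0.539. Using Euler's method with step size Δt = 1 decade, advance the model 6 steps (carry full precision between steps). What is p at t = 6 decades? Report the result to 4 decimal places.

0.1856

Update rule: p ← p + [m·(1−p) − e·p]·Δt with Δt = 1.
step 1: Δp = -0.31810, p = 0.22090
step 2: Δp = -0.03181, p = 0.18909
step 3: Δp = -0.00318, p = 0.18591
step 4: Δp = -0.00032, p = 0.18559
step 5: Δp = -0.00003, p = 0.18556
step 6: Δp = -0.00000, p = 0.18556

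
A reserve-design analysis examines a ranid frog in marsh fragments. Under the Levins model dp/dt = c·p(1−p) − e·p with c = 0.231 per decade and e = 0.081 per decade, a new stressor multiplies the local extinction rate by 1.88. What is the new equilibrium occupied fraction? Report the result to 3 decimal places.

0.341

Before: p* = 1 − 0.081/0.231 = 0.6494.
After the change, c = 0.231, e = 0.15228, so p* = 1 − 0.15228/0.231 = 0.3408.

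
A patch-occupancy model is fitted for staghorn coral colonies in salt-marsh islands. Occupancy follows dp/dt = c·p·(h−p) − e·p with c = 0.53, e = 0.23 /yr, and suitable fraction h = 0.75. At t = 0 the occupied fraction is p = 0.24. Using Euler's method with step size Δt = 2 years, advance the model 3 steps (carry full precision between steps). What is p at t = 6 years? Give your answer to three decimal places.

0.287

Update rule: p ← p + [c·p·(h−p) − e·p]·Δt with Δt = 2.
t = 2: p = 0.24000 + (+0.01934) = 0.25934
t = 4: p = 0.25934 + (+0.01559) = 0.27493
t = 6: p = 0.27493 + (+0.01198) = 0.28691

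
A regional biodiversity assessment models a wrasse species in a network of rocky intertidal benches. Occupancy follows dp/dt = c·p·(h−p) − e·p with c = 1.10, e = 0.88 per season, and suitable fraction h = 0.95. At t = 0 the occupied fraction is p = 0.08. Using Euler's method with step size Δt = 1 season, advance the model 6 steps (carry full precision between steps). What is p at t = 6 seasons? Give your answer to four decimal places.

0.1139

Update rule: p ← p + [c·p·(h−p) − e·p]·Δt with Δt = 1.
step 1: Δp = +0.00616, p = 0.08616
step 2: Δp = +0.00605, p = 0.09221
step 3: Δp = +0.00586, p = 0.09807
step 4: Δp = +0.00560, p = 0.10367
step 5: Δp = +0.00528, p = 0.10896
step 6: Δp = +0.00492, p = 0.11388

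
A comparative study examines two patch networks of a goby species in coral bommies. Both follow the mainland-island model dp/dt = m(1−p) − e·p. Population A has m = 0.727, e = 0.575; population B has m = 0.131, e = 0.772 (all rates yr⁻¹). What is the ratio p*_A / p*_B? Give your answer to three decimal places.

A: p*_A = m/(m+e) = 0.727/1.3020 = 0.5584.
B: p*_B = 0.131/0.9030 = 0.1451.
p*_A / p*_B = 0.5584/0.1451 = 3.8489.

3.849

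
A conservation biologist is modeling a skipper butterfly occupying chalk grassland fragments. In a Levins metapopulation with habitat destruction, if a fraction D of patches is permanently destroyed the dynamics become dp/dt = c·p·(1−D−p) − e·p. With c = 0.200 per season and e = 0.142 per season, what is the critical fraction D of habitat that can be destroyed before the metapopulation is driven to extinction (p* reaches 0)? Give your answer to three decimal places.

The nontrivial equilibrium is p* = (1−D) − e/c; extinction occurs when this hits zero.
So D_crit = 1 − e/c = 1 − 0.142/0.200 = 1 − 0.7100 = 0.2900.
This equals the undisturbed p*, a classic result of Lande's extension.

0.290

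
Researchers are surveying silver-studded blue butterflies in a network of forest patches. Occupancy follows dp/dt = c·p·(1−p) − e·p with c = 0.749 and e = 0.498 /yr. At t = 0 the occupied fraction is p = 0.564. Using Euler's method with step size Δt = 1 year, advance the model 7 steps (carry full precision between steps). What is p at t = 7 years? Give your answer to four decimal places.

Update rule: p ← p + [c·p·(1−p) − e·p]·Δt with Δt = 1.
step 1: Δp = -0.09669, p = 0.46731
step 2: Δp = -0.04627, p = 0.42104
step 3: Δp = -0.02710, p = 0.39394
step 4: Δp = -0.01736, p = 0.37658
step 5: Δp = -0.01170, p = 0.36489
step 6: Δp = -0.00814, p = 0.35675
step 7: Δp = -0.00578, p = 0.35097

0.3510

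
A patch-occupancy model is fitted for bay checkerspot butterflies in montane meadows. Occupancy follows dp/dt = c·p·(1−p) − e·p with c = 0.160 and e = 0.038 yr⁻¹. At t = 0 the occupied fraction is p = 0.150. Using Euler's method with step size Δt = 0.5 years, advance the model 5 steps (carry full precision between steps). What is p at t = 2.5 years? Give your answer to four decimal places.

0.1894

Update rule: p ← p + [c·p·(1−p) − e·p]·Δt with Δt = 0.5.
step 1: Δp = +0.00735, p = 0.15735
step 2: Δp = +0.00762, p = 0.16497
step 3: Δp = +0.00789, p = 0.17285
step 4: Δp = +0.00815, p = 0.18101
step 5: Δp = +0.00842, p = 0.18943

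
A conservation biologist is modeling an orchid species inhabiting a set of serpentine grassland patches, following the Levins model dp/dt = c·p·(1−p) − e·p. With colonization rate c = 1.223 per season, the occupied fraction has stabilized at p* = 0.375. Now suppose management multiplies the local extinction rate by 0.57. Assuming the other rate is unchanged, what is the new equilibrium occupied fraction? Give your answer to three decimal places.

0.644

Balance c(1−p*) = e gives e = 1.223×(1 − 0.37500) = 0.76438.
New p* = 1 − e/c = 1 − 0.43570/1.22300 = 0.64374.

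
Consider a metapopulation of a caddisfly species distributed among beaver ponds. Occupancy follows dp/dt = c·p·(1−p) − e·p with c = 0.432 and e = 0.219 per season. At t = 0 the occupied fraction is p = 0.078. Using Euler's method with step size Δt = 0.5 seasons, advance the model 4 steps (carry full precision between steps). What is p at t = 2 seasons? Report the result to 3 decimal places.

0.109

Update rule: p ← p + [c·p·(1−p) − e·p]·Δt with Δt = 0.5.
t = 0.5: p = 0.07800 + (+0.00699) = 0.08499
t = 1: p = 0.08499 + (+0.00749) = 0.09248
t = 1.5: p = 0.09248 + (+0.00800) = 0.10049
t = 2: p = 0.10049 + (+0.00852) = 0.10901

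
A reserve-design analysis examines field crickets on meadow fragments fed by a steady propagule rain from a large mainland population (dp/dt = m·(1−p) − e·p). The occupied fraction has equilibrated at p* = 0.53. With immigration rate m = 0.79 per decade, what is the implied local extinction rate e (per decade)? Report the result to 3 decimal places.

At equilibrium m(1−p*) = e·p*, so e = m(1−p*)/p*.
e = 0.79 × 0.4700 / 0.53 = 0.7006.

0.701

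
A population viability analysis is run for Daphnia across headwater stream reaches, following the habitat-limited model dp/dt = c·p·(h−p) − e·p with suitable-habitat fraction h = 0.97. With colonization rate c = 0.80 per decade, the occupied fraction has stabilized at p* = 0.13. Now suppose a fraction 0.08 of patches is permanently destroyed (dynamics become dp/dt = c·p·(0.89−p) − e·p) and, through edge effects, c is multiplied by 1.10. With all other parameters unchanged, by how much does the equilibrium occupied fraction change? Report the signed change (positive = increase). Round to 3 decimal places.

Balance c(h−p*) = e gives e = 0.80×(0.97 − 0.13000) = 0.67200.
New p* = 0.89 − e/c = 0.89 − 0.67200/0.88000 = 0.12636.
Δp* = 0.12636 − 0.13000 = -0.00364.

-0.004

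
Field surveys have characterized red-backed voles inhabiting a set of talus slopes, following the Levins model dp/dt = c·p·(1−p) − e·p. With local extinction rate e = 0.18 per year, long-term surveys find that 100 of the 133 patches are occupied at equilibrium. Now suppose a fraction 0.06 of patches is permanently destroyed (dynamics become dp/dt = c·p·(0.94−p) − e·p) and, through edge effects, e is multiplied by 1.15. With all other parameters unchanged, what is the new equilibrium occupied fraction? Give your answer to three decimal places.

Observed p* = 100/133 = 0.75188.
Balance c(1−p*) = e gives c = e/(1 − 0.75188) = 0.18/0.24812 = 0.72546.
New p* = 0.94 − e/c = 0.94 − 0.20700/0.72546 = 0.65466.

0.655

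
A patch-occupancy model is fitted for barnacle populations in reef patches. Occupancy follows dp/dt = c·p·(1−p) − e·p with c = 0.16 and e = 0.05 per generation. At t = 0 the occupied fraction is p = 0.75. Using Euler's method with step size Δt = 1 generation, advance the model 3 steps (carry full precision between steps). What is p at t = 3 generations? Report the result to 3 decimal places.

Update rule: p ← p + [c·p·(1−p) − e·p]·Δt with Δt = 1.
p: 0.75000 → 0.74250  (Δp = -0.00750)
p: 0.74250 → 0.73597  (Δp = -0.00653)
p: 0.73597 → 0.73026  (Δp = -0.00571)

0.730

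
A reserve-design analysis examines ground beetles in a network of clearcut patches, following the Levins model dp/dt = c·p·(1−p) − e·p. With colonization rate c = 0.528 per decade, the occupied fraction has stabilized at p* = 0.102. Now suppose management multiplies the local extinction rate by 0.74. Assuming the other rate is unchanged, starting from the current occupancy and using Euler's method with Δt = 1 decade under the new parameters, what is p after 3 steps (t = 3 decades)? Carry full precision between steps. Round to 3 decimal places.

0.142

Balance c(1−p*) = e gives e = 0.528×(1 − 0.10200) = 0.47414.
Starting from p₀ = 0.10200; update p ← p + (dp/dt)·Δt with the new parameters.
step 1: Δp = +0.01257, p = 0.11457
step 2: Δp = +0.01336, p = 0.12794
step 3: Δp = +0.01402, p = 0.14196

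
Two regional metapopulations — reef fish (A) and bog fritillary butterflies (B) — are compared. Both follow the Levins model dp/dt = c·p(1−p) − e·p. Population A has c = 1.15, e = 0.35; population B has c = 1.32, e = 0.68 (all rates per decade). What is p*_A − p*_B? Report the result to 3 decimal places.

A: p*_A = 1 − 0.35/1.15 = 0.6957.
B: p*_B = 1 − 0.68/1.32 = 0.4848.
p*_A − p*_B = 0.6957 − 0.4848 = 0.2108.

0.211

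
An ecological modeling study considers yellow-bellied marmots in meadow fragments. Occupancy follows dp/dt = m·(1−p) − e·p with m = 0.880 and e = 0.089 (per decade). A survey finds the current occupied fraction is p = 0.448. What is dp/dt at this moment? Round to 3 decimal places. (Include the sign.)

0.446

Colonization term: m·(1−p) = 0.880×0.5520 = 0.48576.
Extinction term: e·p = 0.03987.
dp/dt = 0.48576 − 0.03987 = 0.44589.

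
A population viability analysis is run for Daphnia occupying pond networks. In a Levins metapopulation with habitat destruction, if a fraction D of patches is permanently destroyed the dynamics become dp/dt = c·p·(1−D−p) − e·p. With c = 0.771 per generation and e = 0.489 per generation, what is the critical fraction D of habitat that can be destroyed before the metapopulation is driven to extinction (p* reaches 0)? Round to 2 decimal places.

The nontrivial equilibrium is p* = (1−D) − e/c; extinction occurs when this hits zero.
So D_crit = 1 − e/c = 1 − 0.489/0.771 = 1 − 0.6342 = 0.3658.
Note this equals the original equilibrium occupancy — the Levins extinction-debt result.

0.37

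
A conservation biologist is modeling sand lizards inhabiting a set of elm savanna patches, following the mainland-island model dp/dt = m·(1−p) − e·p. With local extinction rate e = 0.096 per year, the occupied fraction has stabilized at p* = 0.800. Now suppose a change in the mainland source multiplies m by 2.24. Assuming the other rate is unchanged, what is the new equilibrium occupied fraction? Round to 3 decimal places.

0.900

Balance m(1−p*) = e·p* gives m = e·p*/(1−p*) = 0.096×0.80000/0.20000 = 0.38400.
New p* = m/(m+e) = 0.86016/(0.86016+0.09600) = 0.89960.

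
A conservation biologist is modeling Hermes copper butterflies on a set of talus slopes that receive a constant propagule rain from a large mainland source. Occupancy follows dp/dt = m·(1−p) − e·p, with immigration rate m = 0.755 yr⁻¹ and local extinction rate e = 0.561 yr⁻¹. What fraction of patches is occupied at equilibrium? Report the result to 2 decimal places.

At equilibrium the propagule rain into empty patches balances local extinction: m(1−p*) = e·p*.
p* = m/(m+e) = 0.755/(0.755+0.561) = 0.755/1.3160 = 0.5737.

0.57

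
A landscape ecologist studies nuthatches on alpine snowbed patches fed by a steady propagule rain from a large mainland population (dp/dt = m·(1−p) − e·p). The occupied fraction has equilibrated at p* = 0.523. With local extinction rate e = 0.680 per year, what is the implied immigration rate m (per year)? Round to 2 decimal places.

At equilibrium m(1−p*) = e·p*, so m = e·p*/(1−p*).
m = 0.680 × 0.523 / 0.4770 = 0.3556/0.4770 = 0.7456.

0.75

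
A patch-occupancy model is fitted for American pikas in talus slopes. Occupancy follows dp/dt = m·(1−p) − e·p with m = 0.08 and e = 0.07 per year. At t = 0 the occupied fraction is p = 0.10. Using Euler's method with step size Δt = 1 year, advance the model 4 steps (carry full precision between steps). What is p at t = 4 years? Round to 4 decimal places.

Update rule: p ← p + [m·(1−p) − e·p]·Δt with Δt = 1.
p: 0.10000 → 0.16500  (Δp = +0.06500)
p: 0.16500 → 0.22025  (Δp = +0.05525)
p: 0.22025 → 0.26721  (Δp = +0.04696)
p: 0.26721 → 0.30713  (Δp = +0.03992)

0.3071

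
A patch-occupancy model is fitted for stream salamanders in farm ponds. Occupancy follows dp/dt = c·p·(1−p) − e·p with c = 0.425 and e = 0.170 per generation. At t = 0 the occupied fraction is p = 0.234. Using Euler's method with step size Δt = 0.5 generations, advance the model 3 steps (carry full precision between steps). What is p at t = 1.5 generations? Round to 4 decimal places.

0.2898

Update rule: p ← p + [c·p·(1−p) − e·p]·Δt with Δt = 0.5.
t = 0.5: p = 0.23400 + (+0.01820) = 0.25220
t = 1: p = 0.25220 + (+0.01864) = 0.27084
t = 1.5: p = 0.27084 + (+0.01894) = 0.28978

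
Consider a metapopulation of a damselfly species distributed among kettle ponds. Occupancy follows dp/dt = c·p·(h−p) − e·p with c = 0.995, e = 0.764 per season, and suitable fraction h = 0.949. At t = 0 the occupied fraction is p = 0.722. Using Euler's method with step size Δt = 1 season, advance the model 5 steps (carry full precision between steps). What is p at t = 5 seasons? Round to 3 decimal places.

Update rule: p ← p + [c·p·(h−p) − e·p]·Δt with Δt = 1.
  1  |  dp/dt·Δt = -0.388533  |  p_1 = 0.333467
  2  |  dp/dt·Δt = -0.050535  |  p_2 = 0.282932
  3  |  dp/dt·Δt = -0.028650  |  p_3 = 0.254281
  4  |  dp/dt·Δt = -0.018500  |  p_4 = 0.235781
  5  |  dp/dt·Δt = -0.012814  |  p_5 = 0.222967

0.223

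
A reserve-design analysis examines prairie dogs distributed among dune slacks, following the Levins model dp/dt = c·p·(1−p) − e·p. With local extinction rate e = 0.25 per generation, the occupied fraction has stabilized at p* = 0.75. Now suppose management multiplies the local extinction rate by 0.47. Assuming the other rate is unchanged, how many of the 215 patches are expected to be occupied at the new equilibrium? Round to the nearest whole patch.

Balance c(1−p*) = e gives c = e/(1 − 0.75000) = 0.25/0.25000 = 1.00000.
New p* = 1 − e/c = 1 − 0.11750/1.00000 = 0.88250.
Expected occupied = 215 × 0.88250 = 189.74 ≈ 190.

190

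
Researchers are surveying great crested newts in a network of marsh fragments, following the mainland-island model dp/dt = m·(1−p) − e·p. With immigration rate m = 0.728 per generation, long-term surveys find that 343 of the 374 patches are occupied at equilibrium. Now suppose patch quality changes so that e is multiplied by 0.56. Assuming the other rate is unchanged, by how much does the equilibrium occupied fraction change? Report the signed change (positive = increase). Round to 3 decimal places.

0.035

Observed p* = 343/374 = 0.91711.
Balance m(1−p*) = e·p* gives e = m(1−p*)/p* = 0.728×0.08289/0.91711 = 0.06580.
New p* = m/(m+e) = 0.72800/(0.72800+0.03685) = 0.95182.
Δp* = 0.95182 − 0.91711 = +0.03471.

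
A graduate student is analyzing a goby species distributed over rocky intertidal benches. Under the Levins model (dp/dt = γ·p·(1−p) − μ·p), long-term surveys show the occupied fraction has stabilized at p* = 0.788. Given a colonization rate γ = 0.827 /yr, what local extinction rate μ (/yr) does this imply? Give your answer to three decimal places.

At equilibrium γ(1−p*) = μ.
μ = 0.827 × (1 − 0.788) = 0.827 × 0.2120 = 0.1753.

0.175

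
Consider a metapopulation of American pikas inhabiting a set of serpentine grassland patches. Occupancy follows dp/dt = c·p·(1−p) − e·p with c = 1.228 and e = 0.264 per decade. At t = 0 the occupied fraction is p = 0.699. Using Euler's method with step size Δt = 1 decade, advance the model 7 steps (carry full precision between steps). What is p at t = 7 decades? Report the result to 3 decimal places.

0.785

Update rule: p ← p + [c·p·(1−p) − e·p]·Δt with Δt = 1.
step 1: Δp = +0.07383, p = 0.77283
step 2: Δp = +0.01156, p = 0.78440
step 3: Δp = +0.00060, p = 0.78499
step 4: Δp = +0.00002, p = 0.78502
step 5: Δp = +0.00000, p = 0.78502
step 6: Δp = +0.00000, p = 0.78502
step 7: Δp = +0.00000, p = 0.78502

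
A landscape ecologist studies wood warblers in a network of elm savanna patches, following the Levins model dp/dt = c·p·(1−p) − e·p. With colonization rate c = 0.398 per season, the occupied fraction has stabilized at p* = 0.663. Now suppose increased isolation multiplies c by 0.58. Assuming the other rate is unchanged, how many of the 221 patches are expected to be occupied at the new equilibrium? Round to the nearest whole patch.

Balance c(1−p*) = e gives e = 0.398×(1 − 0.66300) = 0.13413.
New p* = 1 − e/c = 1 − 0.13413/0.23084 = 0.41895.
Expected occupied = 221 × 0.41895 = 92.59 ≈ 93.

93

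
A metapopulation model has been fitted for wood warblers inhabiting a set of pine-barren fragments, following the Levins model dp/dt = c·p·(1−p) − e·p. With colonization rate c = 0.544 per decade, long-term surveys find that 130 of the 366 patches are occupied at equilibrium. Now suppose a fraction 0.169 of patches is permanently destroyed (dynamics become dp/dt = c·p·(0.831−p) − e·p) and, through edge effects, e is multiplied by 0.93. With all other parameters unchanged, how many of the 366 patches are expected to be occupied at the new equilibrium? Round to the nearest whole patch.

85

Observed p* = 130/366 = 0.35519.
Balance c(1−p*) = e gives e = 0.544×(1 − 0.35519) = 0.35078.
New p* = 0.831 − e/c = 0.831 − 0.32623/0.54400 = 0.23131.
Expected occupied = 366 × 0.23131 = 84.66 ≈ 85.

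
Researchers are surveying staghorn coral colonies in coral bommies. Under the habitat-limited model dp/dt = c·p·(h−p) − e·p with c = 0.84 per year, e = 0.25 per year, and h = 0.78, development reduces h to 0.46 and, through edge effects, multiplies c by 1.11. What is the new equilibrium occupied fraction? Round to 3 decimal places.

0.192

Before: p* = h − e/c = 0.78 − 0.25/0.84 = 0.78 − 0.2976 = 0.4824.
After: c = 0.9324, e = 0.25, h = 0.46; p* = 0.46 − 0.25/0.9324 = 0.1919.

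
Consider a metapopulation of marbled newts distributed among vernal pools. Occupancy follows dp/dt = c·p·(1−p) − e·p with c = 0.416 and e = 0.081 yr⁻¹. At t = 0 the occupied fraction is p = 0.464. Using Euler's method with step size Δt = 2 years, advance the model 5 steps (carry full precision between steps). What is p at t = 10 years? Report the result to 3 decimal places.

0.800

Update rule: p ← p + [c·p·(1−p) − e·p]·Δt with Δt = 2.
p: 0.46400 → 0.59575  (Δp = +0.13175)
p: 0.59575 → 0.69961  (Δp = +0.10386)
p: 0.69961 → 0.76112  (Δp = +0.06151)
p: 0.76112 → 0.78909  (Δp = +0.02797)
p: 0.78909 → 0.79973  (Δp = +0.01063)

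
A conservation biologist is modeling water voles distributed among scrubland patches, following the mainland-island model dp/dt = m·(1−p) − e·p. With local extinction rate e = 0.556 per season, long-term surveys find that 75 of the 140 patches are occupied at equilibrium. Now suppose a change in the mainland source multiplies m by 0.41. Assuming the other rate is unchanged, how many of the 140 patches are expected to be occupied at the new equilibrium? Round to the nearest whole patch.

Observed p* = 75/140 = 0.53571.
Balance m(1−p*) = e·p* gives m = e·p*/(1−p*) = 0.556×0.53571/0.46429 = 0.64153.
New p* = m/(m+e) = 0.26303/(0.26303+0.55600) = 0.32115.
Expected occupied = 140 × 0.32115 = 44.96 ≈ 45.

45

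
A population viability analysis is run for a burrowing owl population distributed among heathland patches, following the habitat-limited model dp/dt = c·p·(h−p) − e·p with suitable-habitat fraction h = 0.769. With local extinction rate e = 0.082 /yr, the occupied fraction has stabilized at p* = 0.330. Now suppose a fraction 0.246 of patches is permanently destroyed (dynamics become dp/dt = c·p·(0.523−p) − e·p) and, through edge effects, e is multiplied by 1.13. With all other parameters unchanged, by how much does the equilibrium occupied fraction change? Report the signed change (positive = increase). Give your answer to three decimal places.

-0.303

Balance c(h−p*) = e gives c = e/(0.769 − 0.33000) = 0.082/0.43900 = 0.18679.
New p* = 0.523 − e/c = 0.523 − 0.09266/0.18679 = 0.02693.
Δp* = 0.02693 − 0.33000 = -0.30307.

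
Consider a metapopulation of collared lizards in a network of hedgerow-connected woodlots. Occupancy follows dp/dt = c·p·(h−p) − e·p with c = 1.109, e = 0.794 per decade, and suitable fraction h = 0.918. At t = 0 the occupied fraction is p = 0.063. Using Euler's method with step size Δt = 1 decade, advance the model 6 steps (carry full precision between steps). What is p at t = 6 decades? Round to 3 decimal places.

0.128

Update rule: p ← p + [c·p·(h−p) − e·p]·Δt with Δt = 1.
t = 1: p = 0.06300 + (+0.00971) = 0.07271
t = 2: p = 0.07271 + (+0.01043) = 0.08314
t = 3: p = 0.08314 + (+0.01096) = 0.09411
t = 4: p = 0.09411 + (+0.01126) = 0.10537
t = 5: p = 0.10537 + (+0.01130) = 0.11667
t = 6: p = 0.11667 + (+0.01105) = 0.12771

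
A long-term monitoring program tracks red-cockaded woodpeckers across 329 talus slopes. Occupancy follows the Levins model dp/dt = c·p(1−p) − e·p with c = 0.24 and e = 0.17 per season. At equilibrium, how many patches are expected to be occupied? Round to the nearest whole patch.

96

p* = 1 − e/c = 1 − 0.17/0.24 = 0.2917.
Expected occupied patches = N × p* = 329 × 0.2917 = 95.96 ≈ 96.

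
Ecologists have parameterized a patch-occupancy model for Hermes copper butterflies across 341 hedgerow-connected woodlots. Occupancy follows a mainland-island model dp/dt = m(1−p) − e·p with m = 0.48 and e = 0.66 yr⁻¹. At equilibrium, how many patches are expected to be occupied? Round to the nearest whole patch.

144

p* = m/(m+e) = 0.48/1.1400 = 0.4211.
Expected occupied patches = N × p* = 341 × 0.4211 = 143.58 ≈ 144.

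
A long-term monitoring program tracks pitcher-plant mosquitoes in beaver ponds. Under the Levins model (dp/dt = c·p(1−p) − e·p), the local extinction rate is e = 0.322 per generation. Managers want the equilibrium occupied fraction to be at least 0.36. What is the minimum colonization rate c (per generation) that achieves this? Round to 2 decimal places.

0.50

p* = 1 − e/c ≥ 0.36 requires e/c ≤ 0.6400, i.e. c ≥ e/0.6400.
c_min = 0.322/0.6400 = 0.5031.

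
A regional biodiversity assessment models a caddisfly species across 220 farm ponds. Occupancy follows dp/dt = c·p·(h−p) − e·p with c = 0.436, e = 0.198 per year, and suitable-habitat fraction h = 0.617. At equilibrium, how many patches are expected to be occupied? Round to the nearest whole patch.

36

p* = h − e/c = 0.617 − 0.4541 = 0.1629.
Expected occupied patches = N × p* = 220 × 0.1629 = 35.83 ≈ 36.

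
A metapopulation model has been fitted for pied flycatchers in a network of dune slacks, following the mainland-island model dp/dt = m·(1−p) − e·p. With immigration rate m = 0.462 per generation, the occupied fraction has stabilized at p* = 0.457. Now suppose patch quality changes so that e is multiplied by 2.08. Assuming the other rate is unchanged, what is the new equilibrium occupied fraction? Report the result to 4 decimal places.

Balance m(1−p*) = e·p* gives e = m(1−p*)/p* = 0.462×0.54300/0.45700 = 0.54894.
New p* = m/(m+e) = 0.46200/(0.46200+1.14180) = 0.28807.

0.2881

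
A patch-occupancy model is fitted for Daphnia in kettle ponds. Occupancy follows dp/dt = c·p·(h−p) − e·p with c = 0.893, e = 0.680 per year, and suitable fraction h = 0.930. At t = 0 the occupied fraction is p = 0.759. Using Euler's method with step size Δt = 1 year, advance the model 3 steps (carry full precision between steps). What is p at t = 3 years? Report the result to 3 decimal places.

Update rule: p ← p + [c·p·(h−p) − e·p]·Δt with Δt = 1.
t = 1: p = 0.75900 + (-0.40022) = 0.35878
t = 2: p = 0.35878 + (-0.06096) = 0.29782
t = 3: p = 0.29782 + (-0.03439) = 0.26344

0.263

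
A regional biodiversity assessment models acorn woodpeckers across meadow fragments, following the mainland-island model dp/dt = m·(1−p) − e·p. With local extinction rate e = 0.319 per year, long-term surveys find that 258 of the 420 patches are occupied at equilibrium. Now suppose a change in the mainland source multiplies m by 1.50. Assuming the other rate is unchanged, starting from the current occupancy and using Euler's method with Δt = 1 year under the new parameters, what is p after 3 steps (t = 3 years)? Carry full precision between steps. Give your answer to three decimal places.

0.705

Observed p* = 258/420 = 0.61429.
Balance m(1−p*) = e·p* gives m = e·p*/(1−p*) = 0.319×0.61429/0.38571 = 0.50804.
Starting from p₀ = 0.61429; update p ← p + (dp/dt)·Δt with the new parameters.
  1  |  dp/dt·Δt = +0.097979  |  p_1 = 0.712264
  2  |  dp/dt·Δt = -0.007942  |  p_2 = 0.704323
  3  |  dp/dt·Δt = +0.000644  |  p_3 = 0.704966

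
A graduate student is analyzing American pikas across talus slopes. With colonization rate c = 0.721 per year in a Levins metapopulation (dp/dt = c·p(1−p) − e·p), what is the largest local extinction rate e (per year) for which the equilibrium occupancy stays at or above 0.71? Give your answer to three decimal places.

1 − e/c ≥ 0.71 ⇒ e ≤ c(1 − 0.71) = 0.721 × 0.2900.
e_max = 0.2091.

0.209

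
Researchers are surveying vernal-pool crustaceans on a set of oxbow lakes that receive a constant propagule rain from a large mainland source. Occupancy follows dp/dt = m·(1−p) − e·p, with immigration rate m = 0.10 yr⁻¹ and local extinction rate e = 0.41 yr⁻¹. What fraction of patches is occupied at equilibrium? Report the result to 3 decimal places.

0.196

At equilibrium the propagule rain into empty patches balances local extinction: m(1−p*) = e·p*.
p* = m/(m+e) = 0.10/(0.10+0.41) = 0.10/0.5100 = 0.1961.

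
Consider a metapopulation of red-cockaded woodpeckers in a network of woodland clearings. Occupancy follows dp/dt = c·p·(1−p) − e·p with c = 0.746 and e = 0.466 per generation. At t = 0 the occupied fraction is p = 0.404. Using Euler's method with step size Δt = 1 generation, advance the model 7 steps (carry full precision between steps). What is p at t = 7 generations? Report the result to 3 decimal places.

0.378

Update rule: p ← p + [c·p·(1−p) − e·p]·Δt with Δt = 1.
  1  |  dp/dt·Δt = -0.008639  |  p_1 = 0.395361
  2  |  dp/dt·Δt = -0.005906  |  p_2 = 0.389454
  3  |  dp/dt·Δt = -0.004102  |  p_3 = 0.385352
  4  |  dp/dt·Δt = -0.002880  |  p_4 = 0.382473
  5  |  dp/dt·Δt = -0.002037  |  p_5 = 0.380436
  6  |  dp/dt·Δt = -0.001448  |  p_6 = 0.378988
  7  |  dp/dt·Δt = -0.001033  |  p_7 = 0.377956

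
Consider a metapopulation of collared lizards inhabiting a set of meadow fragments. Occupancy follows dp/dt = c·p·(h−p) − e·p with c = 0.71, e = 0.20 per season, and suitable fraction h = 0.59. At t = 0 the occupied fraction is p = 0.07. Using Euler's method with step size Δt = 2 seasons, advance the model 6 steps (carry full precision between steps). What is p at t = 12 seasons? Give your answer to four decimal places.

Update rule: p ← p + [c·p·(h−p) − e·p]·Δt with Δt = 2.
t = 2: p = 0.07000 + (+0.02369) = 0.09369
t = 4: p = 0.09369 + (+0.02855) = 0.12224
t = 6: p = 0.12224 + (+0.03230) = 0.15454
t = 8: p = 0.15454 + (+0.03374) = 0.18828
t = 10: p = 0.18828 + (+0.03209) = 0.22037
t = 12: p = 0.22037 + (+0.02752) = 0.24789

0.2479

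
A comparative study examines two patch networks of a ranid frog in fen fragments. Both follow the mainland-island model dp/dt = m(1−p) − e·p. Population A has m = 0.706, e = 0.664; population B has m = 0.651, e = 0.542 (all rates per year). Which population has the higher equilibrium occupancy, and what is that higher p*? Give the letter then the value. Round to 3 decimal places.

B, 0.546

A: p*_A = m/(m+e) = 0.706/1.3700 = 0.5153.
B: p*_B = 0.651/1.1930 = 0.5457.
B is higher at 0.5457.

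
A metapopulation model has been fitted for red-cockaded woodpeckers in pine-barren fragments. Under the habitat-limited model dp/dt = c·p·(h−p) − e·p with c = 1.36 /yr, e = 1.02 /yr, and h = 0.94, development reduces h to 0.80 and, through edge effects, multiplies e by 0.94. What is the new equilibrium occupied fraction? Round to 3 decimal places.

Before: p* = h − e/c = 0.94 − 1.02/1.36 = 0.94 − 0.7500 = 0.1900.
After: c = 1.36, e = 0.9588, h = 0.80; p* = 0.80 − 0.9588/1.36 = 0.0950.

0.095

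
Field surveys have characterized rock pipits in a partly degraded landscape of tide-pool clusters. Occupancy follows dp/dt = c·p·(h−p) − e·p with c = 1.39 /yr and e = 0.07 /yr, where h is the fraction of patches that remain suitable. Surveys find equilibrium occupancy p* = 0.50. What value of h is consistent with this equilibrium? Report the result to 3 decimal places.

At equilibrium c(h−p*) = e, so h = p* + e/c.
h = 0.50 + 0.07/1.39 = 0.50 + 0.0504 = 0.5504.

0.550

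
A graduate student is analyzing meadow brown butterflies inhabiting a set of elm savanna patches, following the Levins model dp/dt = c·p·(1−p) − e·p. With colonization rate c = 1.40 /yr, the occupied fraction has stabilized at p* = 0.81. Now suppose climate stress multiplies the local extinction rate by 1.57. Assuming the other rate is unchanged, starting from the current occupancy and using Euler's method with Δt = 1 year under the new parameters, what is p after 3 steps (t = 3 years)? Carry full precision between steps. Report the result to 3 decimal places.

0.702

Balance c(1−p*) = e gives e = 1.40×(1 − 0.81000) = 0.26600.
Starting from p₀ = 0.81000; update p ← p + (dp/dt)·Δt with the new parameters.
t = 1: p = 0.81000 + (-0.12281) = 0.68719
t = 2: p = 0.68719 + (+0.01396) = 0.70115
t = 3: p = 0.70115 + (+0.00054) = 0.70169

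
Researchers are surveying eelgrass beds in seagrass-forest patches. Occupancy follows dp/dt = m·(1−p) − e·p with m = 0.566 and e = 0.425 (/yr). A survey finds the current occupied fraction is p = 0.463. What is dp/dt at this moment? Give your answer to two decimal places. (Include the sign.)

0.11

Colonization term: m·(1−p) = 0.566×0.5370 = 0.30394.
Extinction term: e·p = 0.19678.
dp/dt = 0.30394 − 0.19678 = 0.10717.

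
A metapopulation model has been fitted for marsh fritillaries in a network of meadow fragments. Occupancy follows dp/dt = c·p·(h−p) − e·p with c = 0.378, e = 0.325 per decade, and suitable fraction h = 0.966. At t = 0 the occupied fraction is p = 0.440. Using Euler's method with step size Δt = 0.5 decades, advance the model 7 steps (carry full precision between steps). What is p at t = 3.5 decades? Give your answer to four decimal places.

Update rule: p ← p + [c·p·(h−p) − e·p]·Δt with Δt = 0.5.
step 1: Δp = -0.02776, p = 0.41224
step 2: Δp = -0.02384, p = 0.38840
step 3: Δp = -0.02071, p = 0.36768
step 4: Δp = -0.01817, p = 0.34951
step 5: Δp = -0.01607, p = 0.33344
step 6: Δp = -0.01432, p = 0.31912
step 7: Δp = -0.01284, p = 0.30628

0.3063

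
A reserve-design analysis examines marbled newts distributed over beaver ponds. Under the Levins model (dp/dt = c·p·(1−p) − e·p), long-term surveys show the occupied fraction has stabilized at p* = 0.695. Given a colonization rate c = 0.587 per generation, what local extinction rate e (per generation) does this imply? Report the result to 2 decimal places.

0.18

At equilibrium c(1−p*) = e.
e = 0.587 × (1 − 0.695) = 0.587 × 0.3050 = 0.1790.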